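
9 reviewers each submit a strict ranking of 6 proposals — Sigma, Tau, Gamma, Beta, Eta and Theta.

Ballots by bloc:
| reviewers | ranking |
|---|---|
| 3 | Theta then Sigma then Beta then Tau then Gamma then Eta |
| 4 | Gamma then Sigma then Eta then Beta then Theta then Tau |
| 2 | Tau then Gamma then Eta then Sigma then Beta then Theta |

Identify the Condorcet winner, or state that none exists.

Pairwise majorities:
Sigma vs Tau: 3+4 = 7 for Sigma, 2 for Tau — Sigma by 7–2.
Sigma vs Gamma: Gamma wins 6–3.
Sigma vs Beta: Sigma is ranked higher on 3+4+2 = 9 ballots, Beta on 0. Sigma wins 9–0.
Sigma–Eta: Sigma 7–2.
Sigma vs Theta: 6 to 3, Sigma.
Tau–Gamma: Tau 5–4.
Tau vs Beta: Tau preferred on 2 ballots; Beta wins 7–2.
Tau vs Eta: Tau preferred on 3+2 = 5 ballots; Tau wins 5–4.
Tau vs Theta: Tau preferred on 2 ballots; Theta wins 7–2.
Gamma vs Beta: 4+2 = 6 for Gamma, 3 for Beta — Gamma by 6–3.
Gamma vs Eta: Gamma, 9–0.
Gamma vs Theta: Gamma, 6–3.
Beta vs Eta: 3 for Beta, 6 for Eta — Eta by 6–3.
Beta vs Theta: Beta, 6–3.
Eta–Theta: Eta 6–3.
No project is unbeaten: Sigma loses to Gamma; Tau loses to Sigma; Gamma loses to Tau; Beta loses to Sigma; Eta loses to Sigma; Theta loses to Sigma. In particular Sigma → Tau → Gamma → Sigma is a majority cycle — no Condorcet winner exists.

none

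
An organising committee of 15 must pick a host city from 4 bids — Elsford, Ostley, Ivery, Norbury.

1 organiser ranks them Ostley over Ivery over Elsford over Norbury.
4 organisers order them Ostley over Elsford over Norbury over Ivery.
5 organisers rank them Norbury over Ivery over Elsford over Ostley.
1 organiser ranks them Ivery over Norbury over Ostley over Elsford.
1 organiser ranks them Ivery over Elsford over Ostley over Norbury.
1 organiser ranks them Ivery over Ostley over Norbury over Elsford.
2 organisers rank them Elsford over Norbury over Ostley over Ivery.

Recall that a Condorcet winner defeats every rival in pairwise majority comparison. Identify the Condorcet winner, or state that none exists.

none

Pairwise majorities:
Elsford vs Ostley: Elsford wins 8–7.
Elsford vs Ivery: Ivery, 9–6.
Elsford vs Norbury: Elsford, 8–7.
Ostley vs Ivery: Ivery wins 8–7.
Ostley–Norbury: Norbury 8–7.
Ivery–Norbury: Norbury 11–4.
Each city drops at least one matchup (Elsford loses to Ivery; Ostley loses to Elsford; Ivery loses to Norbury; Norbury loses to Elsford); the cycle Elsford > Norbury > Ivery > Elsford rules out a Condorcet winner.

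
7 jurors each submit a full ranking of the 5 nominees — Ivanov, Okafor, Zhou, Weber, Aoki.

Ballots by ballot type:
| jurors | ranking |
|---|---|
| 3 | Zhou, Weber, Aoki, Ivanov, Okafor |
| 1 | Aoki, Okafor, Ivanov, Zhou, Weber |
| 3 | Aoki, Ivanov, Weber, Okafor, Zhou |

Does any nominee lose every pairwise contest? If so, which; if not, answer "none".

Head-to-head results (7 jurors):
Ivanov vs Okafor: Ivanov, 6–1.
Ivanov vs Zhou: 4 to 3, Ivanov.
Ivanov vs Weber: Ivanov, 4–3.
Ivanov–Aoki: Aoki 7–0.
Okafor vs Zhou: Okafor is ranked higher on 1+3 = 4 ballots, Zhou on 3. Okafor wins 4–3.
Okafor vs Weber: Okafor is ranked higher on 1 ballot, Weber on 6. Weber wins 6–1.
Okafor vs Aoki: Aoki wins 7–0.
Zhou vs Weber: Zhou wins 4–3.
Zhou vs Aoki: Aoki wins 4–3.
Weber vs Aoki: Aoki wins 4–3.
Each nominee has at least one pairwise win (Ivanov beats Okafor; Okafor beats Zhou; Zhou beats Weber; Weber beats Okafor; Aoki beats Ivanov) — no Condorcet loser.

none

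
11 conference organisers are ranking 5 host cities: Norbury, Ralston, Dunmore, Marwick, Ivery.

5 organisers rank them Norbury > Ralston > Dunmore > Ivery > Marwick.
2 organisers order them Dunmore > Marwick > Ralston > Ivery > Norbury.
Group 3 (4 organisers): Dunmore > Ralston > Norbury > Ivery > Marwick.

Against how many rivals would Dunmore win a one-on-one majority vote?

Dunmore against each rival (11 organisers):
Dunmore–Norbury: Dunmore 6–5.
Dunmore vs Ralston: Dunmore, 6–5.
Dunmore vs Marwick: 5+2+4 = 11 for Dunmore, 0 for Marwick — Dunmore by 11–0.
Dunmore–Ivery: Dunmore 11–0.
Dunmore beats Norbury, Ralston, Marwick, Ivery — 4 pairwise wins.

4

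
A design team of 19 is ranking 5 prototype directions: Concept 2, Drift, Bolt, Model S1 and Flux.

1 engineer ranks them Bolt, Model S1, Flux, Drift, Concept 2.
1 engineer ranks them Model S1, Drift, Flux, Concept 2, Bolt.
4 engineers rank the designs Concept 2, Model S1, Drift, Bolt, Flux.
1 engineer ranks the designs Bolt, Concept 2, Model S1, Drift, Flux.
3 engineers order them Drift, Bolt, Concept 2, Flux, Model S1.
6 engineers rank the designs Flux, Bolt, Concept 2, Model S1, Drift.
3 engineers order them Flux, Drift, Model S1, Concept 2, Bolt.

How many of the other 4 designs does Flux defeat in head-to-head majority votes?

Flux against each rival (19 engineers):
Flux vs Concept 2: Flux, 11–8.
Flux–Drift: Flux 10–9.
Flux vs Bolt: Flux, 10–9.
Flux vs Model S1: 3+6+3 = 12 for Flux, 7 for Model S1 — Flux by 12–7.
Flux beats Concept 2, Drift, Bolt, Model S1 — 4 pairwise wins.

4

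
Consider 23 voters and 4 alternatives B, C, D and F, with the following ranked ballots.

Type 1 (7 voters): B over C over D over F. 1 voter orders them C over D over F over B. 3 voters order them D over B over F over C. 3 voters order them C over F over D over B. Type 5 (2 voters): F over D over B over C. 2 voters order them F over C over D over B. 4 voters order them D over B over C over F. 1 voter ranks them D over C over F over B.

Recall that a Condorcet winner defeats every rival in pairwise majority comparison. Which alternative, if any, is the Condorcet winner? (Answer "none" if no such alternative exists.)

Pairwise majorities:
B vs C: B is ranked higher on 7+3+2+4 = 16 ballots, C on 7. B wins 16–7.
B vs D: 7 to 16, D.
B vs F: B is ranked higher on 7+3+4 = 14 ballots, F on 9. B wins 14–9.
C vs D: 13 to 10, C.
C vs F: C preferred on 7+1+3+4+1 = 16 ballots; C wins 16–7.
D vs F: D is ranked higher on 7+1+3+4+1 = 16 ballots, F on 7. D wins 16–7.
Each alternative drops at least one matchup (B loses to D; C loses to B; D loses to C; F loses to B); the cycle B → C → D → B rules out a Condorcet winner.

none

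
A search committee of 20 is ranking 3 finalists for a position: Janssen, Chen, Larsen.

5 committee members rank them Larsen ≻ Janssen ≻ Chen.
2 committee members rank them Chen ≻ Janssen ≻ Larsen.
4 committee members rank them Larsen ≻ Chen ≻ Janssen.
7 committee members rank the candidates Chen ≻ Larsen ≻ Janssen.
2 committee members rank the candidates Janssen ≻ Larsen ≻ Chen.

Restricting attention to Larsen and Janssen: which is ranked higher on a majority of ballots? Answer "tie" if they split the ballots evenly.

Larsen

Ballots ranking Larsen above Janssen: 5 + 4 + 7 = 16.
Ballots ranking Janssen above Larsen: 20 − 16 = 4.
Larsen wins the head-to-head 16–4.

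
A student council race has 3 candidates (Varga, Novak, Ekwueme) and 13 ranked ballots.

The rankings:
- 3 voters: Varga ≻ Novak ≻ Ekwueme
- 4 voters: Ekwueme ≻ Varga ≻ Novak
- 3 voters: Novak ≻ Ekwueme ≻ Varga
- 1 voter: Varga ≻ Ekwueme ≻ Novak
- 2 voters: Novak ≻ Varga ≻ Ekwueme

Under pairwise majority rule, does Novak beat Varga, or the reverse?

Ballots ranking Novak above Varga: 3 + 2 = 5.
Ballots ranking Varga above Novak: 13 − 5 = 8.
Varga wins the head-to-head 8–5.

Varga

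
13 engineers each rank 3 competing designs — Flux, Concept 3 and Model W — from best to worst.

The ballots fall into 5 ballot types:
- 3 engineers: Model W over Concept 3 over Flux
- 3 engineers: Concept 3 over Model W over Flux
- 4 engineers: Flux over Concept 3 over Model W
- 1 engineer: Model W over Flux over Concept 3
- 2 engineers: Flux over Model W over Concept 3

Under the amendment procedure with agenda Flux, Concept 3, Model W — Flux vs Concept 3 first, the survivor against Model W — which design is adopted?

Round 1: Flux vs Concept 3 — 7–6, Flux advances.
Round 2: Flux vs Model W — 6–7, Model W advances.
The agenda winner is Model W.

Model W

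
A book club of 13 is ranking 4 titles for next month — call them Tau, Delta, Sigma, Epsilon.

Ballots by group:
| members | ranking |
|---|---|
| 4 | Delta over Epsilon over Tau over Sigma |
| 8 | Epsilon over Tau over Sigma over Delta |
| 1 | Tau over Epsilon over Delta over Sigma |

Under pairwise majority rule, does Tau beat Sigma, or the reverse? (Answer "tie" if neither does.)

Ballots ranking Tau above Sigma: 4 + 8 + 1 = 13.
Ballots ranking Sigma above Tau: 13 − 13 = 0.
Tau wins the head-to-head 13–0.

Tau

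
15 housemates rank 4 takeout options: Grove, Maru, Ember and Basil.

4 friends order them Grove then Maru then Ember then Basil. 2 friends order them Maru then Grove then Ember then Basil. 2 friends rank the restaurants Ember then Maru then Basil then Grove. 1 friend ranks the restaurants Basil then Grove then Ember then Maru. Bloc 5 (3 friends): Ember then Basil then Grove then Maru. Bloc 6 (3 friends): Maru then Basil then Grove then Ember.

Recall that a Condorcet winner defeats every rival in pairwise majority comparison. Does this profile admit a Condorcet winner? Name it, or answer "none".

none

Pairwise majorities:
Grove vs Maru: 8 to 7, Grove.
Grove vs Ember: 10 to 5, Grove.
Grove vs Basil: Grove preferred on 4+2 = 6 ballots; Basil wins 9–6.
Maru vs Ember: 4+2+3 = 9 for Maru, 6 for Ember — Maru by 9–6.
Maru vs Basil: Maru is ranked higher on 4+2+2+3 = 11 ballots, Basil on 4. Maru wins 11–4.
Ember vs Basil: Ember is ranked higher on 4+2+2+3 = 11 ballots, Basil on 4. Ember wins 11–4.
Each restaurant drops at least one matchup (Grove loses to Basil; Maru loses to Grove; Ember loses to Grove; Basil loses to Maru); the cycle Grove beats Maru beats Basil beats Grove rules out a Condorcet winner.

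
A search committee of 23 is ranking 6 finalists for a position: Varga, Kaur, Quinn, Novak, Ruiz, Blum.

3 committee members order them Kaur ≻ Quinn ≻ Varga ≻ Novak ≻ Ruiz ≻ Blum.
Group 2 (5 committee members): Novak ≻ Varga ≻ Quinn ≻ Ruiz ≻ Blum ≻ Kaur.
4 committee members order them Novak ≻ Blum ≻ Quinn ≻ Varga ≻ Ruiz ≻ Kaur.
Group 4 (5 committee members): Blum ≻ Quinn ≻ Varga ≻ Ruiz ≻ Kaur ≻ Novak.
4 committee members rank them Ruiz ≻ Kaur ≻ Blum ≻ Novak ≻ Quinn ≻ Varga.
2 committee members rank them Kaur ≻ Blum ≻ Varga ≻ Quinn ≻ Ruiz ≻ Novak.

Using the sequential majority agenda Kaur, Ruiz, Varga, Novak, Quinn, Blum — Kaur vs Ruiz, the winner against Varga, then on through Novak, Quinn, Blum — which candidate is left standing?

Round 1: Kaur vs Ruiz — 5–18, Ruiz advances.
Round 2: Ruiz vs Varga — 4–19, Varga advances.
Round 3: Varga vs Novak — 10–13, Novak advances.
Round 4: Novak vs Quinn — 13–10, Novak advances.
Round 5: Novak vs Blum — 12–11, Novak advances.
The agenda winner is Novak.

Novak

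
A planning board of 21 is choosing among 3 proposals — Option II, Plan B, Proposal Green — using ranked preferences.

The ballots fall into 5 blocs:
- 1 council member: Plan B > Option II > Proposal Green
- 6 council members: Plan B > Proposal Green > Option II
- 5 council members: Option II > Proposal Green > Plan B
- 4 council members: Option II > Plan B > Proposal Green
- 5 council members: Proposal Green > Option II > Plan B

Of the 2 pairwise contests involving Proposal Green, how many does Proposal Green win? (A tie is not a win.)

Proposal Green against each rival (21 council members):
Proposal Green vs Option II: Proposal Green wins 11–10.
Proposal Green vs Plan B: Plan B, 11–10.
Proposal Green beats Option II; loses to Plan B — 1 pairwise win.

1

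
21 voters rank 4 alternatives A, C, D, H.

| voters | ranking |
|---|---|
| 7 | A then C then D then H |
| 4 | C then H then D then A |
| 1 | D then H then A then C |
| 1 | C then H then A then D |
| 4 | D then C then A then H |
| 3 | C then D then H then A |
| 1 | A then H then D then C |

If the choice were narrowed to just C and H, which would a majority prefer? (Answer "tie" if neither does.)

Ballots ranking C above H: 7 + 4 + 1 + 4 + 3 = 19.
Ballots ranking H above C: 21 − 19 = 2.
C wins the head-to-head 19–2.

C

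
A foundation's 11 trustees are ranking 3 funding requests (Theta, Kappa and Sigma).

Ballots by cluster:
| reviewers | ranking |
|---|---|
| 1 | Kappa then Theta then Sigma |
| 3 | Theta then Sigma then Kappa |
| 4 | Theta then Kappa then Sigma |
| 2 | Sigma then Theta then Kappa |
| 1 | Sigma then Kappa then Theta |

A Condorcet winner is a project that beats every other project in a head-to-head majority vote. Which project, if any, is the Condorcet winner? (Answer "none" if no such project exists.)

Pairwise majorities:
Theta vs Kappa: Theta wins 9–2.
Theta–Sigma: Theta 8–3.
Kappa vs Sigma: Sigma, 6–5.
Theta defeats every rival head-to-head and is the Condorcet winner.

Theta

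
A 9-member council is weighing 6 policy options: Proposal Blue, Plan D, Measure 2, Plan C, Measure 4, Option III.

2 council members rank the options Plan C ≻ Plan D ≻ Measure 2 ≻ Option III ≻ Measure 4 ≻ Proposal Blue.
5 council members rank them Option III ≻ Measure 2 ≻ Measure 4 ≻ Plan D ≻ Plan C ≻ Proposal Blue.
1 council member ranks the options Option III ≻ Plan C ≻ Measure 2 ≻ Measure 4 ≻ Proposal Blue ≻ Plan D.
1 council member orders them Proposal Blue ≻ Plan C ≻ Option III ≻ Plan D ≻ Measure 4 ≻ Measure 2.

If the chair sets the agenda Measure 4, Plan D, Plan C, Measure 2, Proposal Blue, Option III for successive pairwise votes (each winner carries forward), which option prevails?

Option III

Round 1: Measure 4 vs Plan D — 6–3, Measure 4 advances.
Round 2: Measure 4 vs Plan C — 5–4, Measure 4 advances.
Round 3: Measure 4 vs Measure 2 — 1–8, Measure 2 advances.
Round 4: Measure 2 vs Proposal Blue — 8–1, Measure 2 advances.
Round 5: Measure 2 vs Option III — 2–7, Option III advances.
The agenda winner is Option III.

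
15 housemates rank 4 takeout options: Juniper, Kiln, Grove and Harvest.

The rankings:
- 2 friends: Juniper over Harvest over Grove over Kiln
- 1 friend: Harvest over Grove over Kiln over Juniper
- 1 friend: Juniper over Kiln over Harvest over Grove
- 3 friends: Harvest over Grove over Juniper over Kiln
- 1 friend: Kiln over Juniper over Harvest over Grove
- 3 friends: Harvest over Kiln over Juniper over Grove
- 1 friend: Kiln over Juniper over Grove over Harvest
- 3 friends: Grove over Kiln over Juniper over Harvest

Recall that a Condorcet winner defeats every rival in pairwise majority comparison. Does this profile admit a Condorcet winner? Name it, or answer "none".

Check each pair by majority over 15 ballots:
Juniper vs Kiln: 2+1+3 = 6 for Juniper, 9 for Kiln — Kiln by 9–6.
Juniper vs Grove: Juniper is ranked higher on 2+1+1+3+1 = 8 ballots, Grove on 7. Juniper wins 8–7.
Juniper–Harvest: Juniper 8–7.
Kiln vs Grove: 6 to 9, Grove.
Kiln vs Harvest: Kiln preferred on 1+1+1+3 = 6 ballots; Harvest wins 9–6.
Grove vs Harvest: Harvest, 11–4.
Each restaurant drops at least one matchup (Juniper loses to Kiln; Kiln loses to Grove; Grove loses to Juniper; Harvest loses to Juniper); the cycle Juniper → Grove → Kiln → Juniper rules out a Condorcet winner.

none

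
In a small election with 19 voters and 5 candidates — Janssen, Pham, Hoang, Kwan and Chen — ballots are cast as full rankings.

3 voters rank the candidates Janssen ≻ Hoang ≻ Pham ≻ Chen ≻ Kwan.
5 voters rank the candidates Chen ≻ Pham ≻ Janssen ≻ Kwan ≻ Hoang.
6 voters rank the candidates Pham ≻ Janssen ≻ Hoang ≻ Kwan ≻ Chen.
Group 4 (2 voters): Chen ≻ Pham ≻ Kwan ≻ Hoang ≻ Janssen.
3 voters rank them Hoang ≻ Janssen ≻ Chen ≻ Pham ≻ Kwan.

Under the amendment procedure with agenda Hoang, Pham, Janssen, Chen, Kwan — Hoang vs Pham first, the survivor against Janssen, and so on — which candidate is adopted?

Round 1: Hoang vs Pham — 6–13, Pham advances.
Round 2: Pham vs Janssen — 13–6, Pham advances.
Round 3: Pham vs Chen — 9–10, Chen advances.
Round 4: Chen vs Kwan — 13–6, Chen advances.
The agenda winner is Chen.

Chen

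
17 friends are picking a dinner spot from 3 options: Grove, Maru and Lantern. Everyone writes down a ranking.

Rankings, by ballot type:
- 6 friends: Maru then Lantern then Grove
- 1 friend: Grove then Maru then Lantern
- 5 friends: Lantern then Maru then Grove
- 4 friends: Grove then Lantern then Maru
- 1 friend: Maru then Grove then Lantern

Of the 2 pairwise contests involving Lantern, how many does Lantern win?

2

Lantern against each rival (17 friends):
Lantern vs Grove: Lantern wins 11–6.
Lantern vs Maru: 9 to 8, Lantern.
Lantern beats Grove, Maru — 2 pairwise wins.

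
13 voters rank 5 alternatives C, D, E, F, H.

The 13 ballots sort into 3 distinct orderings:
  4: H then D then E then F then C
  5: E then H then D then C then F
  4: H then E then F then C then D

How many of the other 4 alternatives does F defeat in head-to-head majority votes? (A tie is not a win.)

1

F against each rival (13 voters):
F vs C: F is ranked higher on 4+4 = 8 ballots, C on 5. F wins 8–5.
F vs D: D wins 9–4.
F–E: E 13–0.
F vs H: 0 for F, 13 for H — H by 13–0.
F beats C; loses to D, E, H — 1 pairwise win.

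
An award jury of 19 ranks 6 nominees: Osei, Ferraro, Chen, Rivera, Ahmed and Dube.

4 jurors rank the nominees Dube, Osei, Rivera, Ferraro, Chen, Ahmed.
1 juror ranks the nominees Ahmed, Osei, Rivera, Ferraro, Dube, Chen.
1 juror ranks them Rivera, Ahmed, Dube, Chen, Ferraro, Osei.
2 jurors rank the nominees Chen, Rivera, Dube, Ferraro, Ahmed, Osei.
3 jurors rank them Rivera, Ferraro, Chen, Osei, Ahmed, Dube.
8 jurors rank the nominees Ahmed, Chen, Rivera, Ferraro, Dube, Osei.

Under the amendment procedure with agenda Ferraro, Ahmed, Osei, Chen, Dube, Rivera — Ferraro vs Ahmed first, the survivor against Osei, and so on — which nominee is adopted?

Round 1: Ferraro vs Ahmed — 9–10, Ahmed advances.
Round 2: Ahmed vs Osei — 12–7, Ahmed advances.
Round 3: Ahmed vs Chen — 10–9, Ahmed advances.
Round 4: Ahmed vs Dube — 13–6, Ahmed advances.
Round 5: Ahmed vs Rivera — 9–10, Rivera advances.
The agenda winner is Rivera.

Rivera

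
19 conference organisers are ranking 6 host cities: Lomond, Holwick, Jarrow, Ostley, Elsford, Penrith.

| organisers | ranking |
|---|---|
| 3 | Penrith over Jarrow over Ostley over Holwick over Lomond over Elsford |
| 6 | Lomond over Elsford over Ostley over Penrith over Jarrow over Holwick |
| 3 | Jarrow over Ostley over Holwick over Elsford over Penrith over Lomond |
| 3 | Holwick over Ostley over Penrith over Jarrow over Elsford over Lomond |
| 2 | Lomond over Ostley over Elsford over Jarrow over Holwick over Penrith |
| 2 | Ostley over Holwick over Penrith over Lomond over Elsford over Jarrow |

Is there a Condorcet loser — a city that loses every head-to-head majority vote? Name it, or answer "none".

none

Pairwise majorities:
Lomond vs Holwick: Lomond is ranked higher on 6+2 = 8 ballots, Holwick on 11. Holwick wins 11–8.
Lomond vs Jarrow: Lomond is ranked higher on 6+2+2 = 10 ballots, Jarrow on 9. Lomond wins 10–9.
Lomond–Ostley: Ostley 11–8.
Lomond vs Elsford: Lomond is ranked higher on 3+6+2+2 = 13 ballots, Elsford on 6. Lomond wins 13–6.
Lomond vs Penrith: Penrith, 11–8.
Holwick vs Jarrow: Jarrow wins 14–5.
Holwick–Ostley: Ostley 16–3.
Holwick vs Elsford: 3+3+3+2 = 11 for Holwick, 8 for Elsford — Holwick by 11–8.
Holwick vs Penrith: Holwick wins 10–9.
Jarrow vs Ostley: Ostley, 13–6.
Jarrow vs Elsford: Elsford wins 10–9.
Jarrow vs Penrith: Jarrow is ranked higher on 3+2 = 5 ballots, Penrith on 14. Penrith wins 14–5.
Ostley vs Elsford: 3+3+3+2+2 = 13 for Ostley, 6 for Elsford — Ostley by 13–6.
Ostley vs Penrith: 16 to 3, Ostley.
Elsford vs Penrith: 6+3+2 = 11 for Elsford, 8 for Penrith — Elsford by 11–8.
Every city wins at least one matchup (Lomond beats Jarrow; Holwick beats Lomond; Jarrow beats Holwick; Ostley beats Lomond; Elsford beats Jarrow; Penrith beats Lomond), so there is no Condorcet loser.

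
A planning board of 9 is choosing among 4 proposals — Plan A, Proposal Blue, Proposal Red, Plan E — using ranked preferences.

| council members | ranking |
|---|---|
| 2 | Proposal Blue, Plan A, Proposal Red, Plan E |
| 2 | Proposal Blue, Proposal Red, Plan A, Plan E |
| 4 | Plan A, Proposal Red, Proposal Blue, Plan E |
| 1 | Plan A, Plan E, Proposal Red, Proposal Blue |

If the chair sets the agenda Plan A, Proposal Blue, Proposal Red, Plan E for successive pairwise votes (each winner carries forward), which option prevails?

Round 1: Plan A vs Proposal Blue — 5–4, Plan A advances.
Round 2: Plan A vs Proposal Red — 7–2, Plan A advances.
Round 3: Plan A vs Plan E — 9–0, Plan A advances.
The agenda winner is Plan A.

Plan A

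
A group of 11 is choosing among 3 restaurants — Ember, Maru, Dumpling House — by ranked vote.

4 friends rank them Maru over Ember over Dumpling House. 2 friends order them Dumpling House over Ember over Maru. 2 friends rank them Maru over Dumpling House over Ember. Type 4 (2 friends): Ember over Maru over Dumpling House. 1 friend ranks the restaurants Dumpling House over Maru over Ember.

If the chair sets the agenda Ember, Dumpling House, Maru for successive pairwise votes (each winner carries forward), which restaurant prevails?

Round 1: Ember vs Dumpling House — 6–5, Ember advances.
Round 2: Ember vs Maru — 4–7, Maru advances.
Maru survives the agenda.

Maru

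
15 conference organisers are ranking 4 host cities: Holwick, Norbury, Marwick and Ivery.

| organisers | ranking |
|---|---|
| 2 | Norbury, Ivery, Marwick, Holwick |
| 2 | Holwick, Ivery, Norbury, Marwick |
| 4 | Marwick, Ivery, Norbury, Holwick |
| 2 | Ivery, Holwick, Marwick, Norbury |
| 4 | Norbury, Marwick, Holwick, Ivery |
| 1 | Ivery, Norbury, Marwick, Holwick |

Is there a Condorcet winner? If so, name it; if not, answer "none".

Head-to-head results (15 organisers):
Holwick vs Norbury: Norbury wins 11–4.
Holwick vs Marwick: Marwick, 11–4.
Holwick vs Ivery: Ivery wins 9–6.
Norbury–Marwick: Norbury 9–6.
Norbury vs Ivery: Ivery, 9–6.
Marwick vs Ivery: Marwick wins 8–7.
Each city drops at least one matchup (Holwick loses to Norbury; Norbury loses to Ivery; Marwick loses to Norbury; Ivery loses to Marwick); the cycle Norbury → Marwick → Ivery → Norbury rules out a Condorcet winner.

none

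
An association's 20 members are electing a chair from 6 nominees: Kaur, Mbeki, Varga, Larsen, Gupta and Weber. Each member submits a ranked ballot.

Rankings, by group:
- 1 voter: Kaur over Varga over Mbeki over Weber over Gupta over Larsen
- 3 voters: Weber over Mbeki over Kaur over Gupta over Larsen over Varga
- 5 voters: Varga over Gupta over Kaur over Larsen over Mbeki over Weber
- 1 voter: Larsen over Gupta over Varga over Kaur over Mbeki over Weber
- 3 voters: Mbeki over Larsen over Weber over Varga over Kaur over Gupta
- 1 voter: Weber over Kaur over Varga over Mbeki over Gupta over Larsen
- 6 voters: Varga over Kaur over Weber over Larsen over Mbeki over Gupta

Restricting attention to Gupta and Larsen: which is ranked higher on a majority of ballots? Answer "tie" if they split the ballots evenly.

tie

Ballots ranking Gupta above Larsen: 1 + 3 + 5 + 1 = 10.
Ballots ranking Larsen above Gupta: 20 − 10 = 10.
10–10: the pair ties.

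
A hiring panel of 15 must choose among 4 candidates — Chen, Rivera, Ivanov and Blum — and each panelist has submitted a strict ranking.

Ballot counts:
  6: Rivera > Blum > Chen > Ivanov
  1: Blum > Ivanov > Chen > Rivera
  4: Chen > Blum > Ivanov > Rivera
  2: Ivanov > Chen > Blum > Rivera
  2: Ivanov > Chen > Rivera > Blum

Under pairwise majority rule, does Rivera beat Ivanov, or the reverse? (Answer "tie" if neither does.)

Ballots ranking Rivera above Ivanov: 6.
Ballots ranking Ivanov above Rivera: 15 − 6 = 9.
Ivanov wins the head-to-head 9–6.

Ivanov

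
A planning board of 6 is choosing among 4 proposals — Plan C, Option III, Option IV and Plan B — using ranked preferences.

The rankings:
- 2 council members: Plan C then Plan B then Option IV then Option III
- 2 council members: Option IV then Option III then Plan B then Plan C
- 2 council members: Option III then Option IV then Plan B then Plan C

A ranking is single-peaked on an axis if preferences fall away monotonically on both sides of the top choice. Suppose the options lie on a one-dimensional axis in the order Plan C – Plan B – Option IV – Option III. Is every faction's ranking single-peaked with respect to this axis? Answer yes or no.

yes

Axis positions: Plan C=1, Plan B=2, Option IV=3, Option III=4.
Faction 1 (peak Plan C at position 1): ranking walks positions 1-2-3-4, expanding outward from the peak — single-peaked.
Faction 2 (peak Option IV at position 3): ranking walks positions 3-4-2-1, expanding outward from the peak — single-peaked.
Faction 3 (peak Option III at position 4): ranking walks positions 4-3-2-1, expanding outward from the peak — single-peaked.
Every ranking is single-peaked on this axis.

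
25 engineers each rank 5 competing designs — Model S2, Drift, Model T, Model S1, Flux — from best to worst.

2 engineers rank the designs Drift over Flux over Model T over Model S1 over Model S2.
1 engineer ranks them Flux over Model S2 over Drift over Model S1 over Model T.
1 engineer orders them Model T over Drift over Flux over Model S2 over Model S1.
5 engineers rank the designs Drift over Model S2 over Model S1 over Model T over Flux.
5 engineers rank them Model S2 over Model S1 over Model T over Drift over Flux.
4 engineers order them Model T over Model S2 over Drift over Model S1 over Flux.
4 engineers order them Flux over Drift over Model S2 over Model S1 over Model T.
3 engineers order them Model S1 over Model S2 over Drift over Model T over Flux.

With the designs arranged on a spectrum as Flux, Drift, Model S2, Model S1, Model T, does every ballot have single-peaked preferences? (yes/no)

Axis positions: Flux=1, Drift=2, Model S2=3, Model S1=4, Model T=5.
Cluster 1: ranking walks positions 2-1-5-4-3; Model T is ranked above Model S2 even though Model S2 lies between Model T and the peak Drift on the axis — preferences dip and rise again. Not single-peaked.
Cluster 2: ranking walks positions 1-3-2-4-5; Model S2 is ranked above Drift even though Drift lies between Model S2 and the peak Flux on the axis — preferences dip and rise again. Not single-peaked.
Cluster 3: ranking walks positions 5-2-1-3-4; Drift is ranked above Model S1 even though Model S1 lies between Drift and the peak Model T on the axis — preferences dip and rise again. Not single-peaked.
Cluster 4 (peak Drift at position 2): ranking walks positions 2-3-4-5-1, expanding outward from the peak — single-peaked.
Cluster 5 (peak Model S2 at position 3): ranking walks positions 3-4-5-2-1, expanding outward from the peak — single-peaked.
Cluster 6: ranking walks positions 5-3-2-4-1; Model S2 is ranked above Model S1 even though Model S1 lies between Model S2 and the peak Model T on the axis — preferences dip and rise again. Not single-peaked.
Cluster 7 (peak Flux at position 1): ranking walks positions 1-2-3-4-5, expanding outward from the peak — single-peaked.
Cluster 8 (peak Model S1 at position 4): ranking walks positions 4-3-2-5-1, expanding outward from the peak — single-peaked.
Cluster 1 violates single-peakedness, so the profile is not single-peaked on this axis.

no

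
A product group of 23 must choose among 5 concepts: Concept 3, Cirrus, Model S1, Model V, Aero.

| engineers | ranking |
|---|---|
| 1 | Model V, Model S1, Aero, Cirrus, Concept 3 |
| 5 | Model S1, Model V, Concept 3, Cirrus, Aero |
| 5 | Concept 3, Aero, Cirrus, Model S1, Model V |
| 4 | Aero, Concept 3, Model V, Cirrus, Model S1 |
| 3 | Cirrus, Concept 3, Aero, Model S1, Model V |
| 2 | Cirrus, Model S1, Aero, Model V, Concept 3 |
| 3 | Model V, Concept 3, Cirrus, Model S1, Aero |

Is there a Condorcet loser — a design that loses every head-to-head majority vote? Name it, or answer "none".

none

Head-to-head results (23 engineers):
Concept 3 vs Cirrus: Concept 3 wins 17–6.
Concept 3–Model S1: Concept 3 15–8.
Concept 3 vs Model V: Concept 3 preferred on 5+4+3 = 12 ballots; Concept 3 wins 12–11.
Concept 3 vs Aero: Concept 3 wins 16–7.
Cirrus vs Model S1: Cirrus wins 17–6.
Cirrus–Model V: Model V 13–10.
Cirrus vs Aero: Cirrus preferred on 5+3+2+3 = 13 ballots; Cirrus wins 13–10.
Model S1 vs Model V: Model S1 is ranked higher on 5+5+3+2 = 15 ballots, Model V on 8. Model S1 wins 15–8.
Model S1 vs Aero: Aero, 12–11.
Model V vs Aero: Model V preferred on 1+5+3 = 9 ballots; Aero wins 14–9.
Each design has at least one pairwise win (Concept 3 beats Cirrus; Cirrus beats Model S1; Model S1 beats Model V; Model V beats Cirrus; Aero beats Model S1) — no Condorcet loser.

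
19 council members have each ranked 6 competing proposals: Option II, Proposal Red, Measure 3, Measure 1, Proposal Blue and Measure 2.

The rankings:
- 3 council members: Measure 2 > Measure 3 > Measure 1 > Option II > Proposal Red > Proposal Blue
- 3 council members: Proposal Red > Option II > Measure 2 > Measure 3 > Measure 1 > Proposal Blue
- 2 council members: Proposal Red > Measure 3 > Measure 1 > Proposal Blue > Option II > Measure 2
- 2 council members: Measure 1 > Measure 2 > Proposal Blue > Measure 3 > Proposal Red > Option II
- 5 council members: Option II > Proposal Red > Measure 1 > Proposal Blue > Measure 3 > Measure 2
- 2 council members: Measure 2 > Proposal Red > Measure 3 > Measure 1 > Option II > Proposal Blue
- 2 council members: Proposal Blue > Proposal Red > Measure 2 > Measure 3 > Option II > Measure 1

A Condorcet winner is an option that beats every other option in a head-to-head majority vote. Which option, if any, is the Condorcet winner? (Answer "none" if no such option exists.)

Pairwise majorities:
Option II vs Proposal Red: Proposal Red, 11–8.
Option II vs Measure 3: Measure 3 wins 11–8.
Option II vs Measure 1: Option II, 10–9.
Option II–Proposal Blue: Option II 13–6.
Option II–Measure 2: Option II 10–9.
Proposal Red–Measure 3: Proposal Red 14–5.
Proposal Red vs Measure 1: Proposal Red, 14–5.
Proposal Red vs Proposal Blue: Proposal Red wins 15–4.
Proposal Red–Measure 2: Proposal Red 12–7.
Measure 3 vs Measure 1: Measure 3, 12–7.
Measure 3 vs Proposal Blue: Measure 3 wins 10–9.
Measure 3 vs Measure 2: Measure 2, 12–7.
Measure 1 vs Proposal Blue: Measure 1 wins 17–2.
Measure 1 vs Measure 2: Measure 2, 10–9.
Proposal Blue vs Measure 2: Measure 2, 10–9.
Proposal Red wins every pairwise contest, so Proposal Red is the Condorcet winner.

Proposal Red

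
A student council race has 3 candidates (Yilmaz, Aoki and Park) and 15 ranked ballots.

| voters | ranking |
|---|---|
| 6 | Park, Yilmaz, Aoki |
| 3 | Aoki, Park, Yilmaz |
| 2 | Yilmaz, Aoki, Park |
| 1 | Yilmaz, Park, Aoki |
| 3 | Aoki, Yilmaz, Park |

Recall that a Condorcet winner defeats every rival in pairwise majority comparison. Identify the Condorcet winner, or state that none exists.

none

Check each pair by majority over 15 ballots:
Yilmaz vs Aoki: Yilmaz preferred on 6+2+1 = 9 ballots; Yilmaz wins 9–6.
Yilmaz vs Park: Yilmaz is ranked higher on 2+1+3 = 6 ballots, Park on 9. Park wins 9–6.
Aoki vs Park: 3+2+3 = 8 for Aoki, 7 for Park — Aoki by 8–7.
No candidate is unbeaten: Yilmaz loses to Park; Aoki loses to Yilmaz; Park loses to Aoki. In particular Yilmaz > Aoki > Park > Yilmaz is a majority cycle — no Condorcet winner exists.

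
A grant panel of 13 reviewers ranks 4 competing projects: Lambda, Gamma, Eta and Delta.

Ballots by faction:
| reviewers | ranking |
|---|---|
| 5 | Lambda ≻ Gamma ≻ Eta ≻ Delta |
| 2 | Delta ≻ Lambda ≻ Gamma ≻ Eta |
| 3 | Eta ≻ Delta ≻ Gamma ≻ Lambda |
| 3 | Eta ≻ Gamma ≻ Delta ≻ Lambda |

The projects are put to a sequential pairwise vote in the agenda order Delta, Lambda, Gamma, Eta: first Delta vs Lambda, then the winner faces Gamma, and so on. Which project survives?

Gamma

Round 1: Delta vs Lambda — 8–5, Delta advances.
Round 2: Delta vs Gamma — 5–8, Gamma advances.
Round 3: Gamma vs Eta — 7–6, Gamma advances.
Gamma survives the agenda.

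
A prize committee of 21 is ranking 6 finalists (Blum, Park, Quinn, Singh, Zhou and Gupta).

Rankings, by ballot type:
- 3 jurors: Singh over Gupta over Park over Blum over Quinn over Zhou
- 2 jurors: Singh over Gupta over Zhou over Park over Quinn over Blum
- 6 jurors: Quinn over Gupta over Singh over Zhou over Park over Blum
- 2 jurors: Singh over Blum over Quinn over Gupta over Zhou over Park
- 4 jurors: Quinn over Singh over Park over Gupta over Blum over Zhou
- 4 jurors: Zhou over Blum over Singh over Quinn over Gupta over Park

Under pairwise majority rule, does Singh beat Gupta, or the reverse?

Singh

Ballots ranking Singh above Gupta: 3 + 2 + 2 + 4 + 4 = 15.
Ballots ranking Gupta above Singh: 21 − 15 = 6.
Singh wins the head-to-head 15–6.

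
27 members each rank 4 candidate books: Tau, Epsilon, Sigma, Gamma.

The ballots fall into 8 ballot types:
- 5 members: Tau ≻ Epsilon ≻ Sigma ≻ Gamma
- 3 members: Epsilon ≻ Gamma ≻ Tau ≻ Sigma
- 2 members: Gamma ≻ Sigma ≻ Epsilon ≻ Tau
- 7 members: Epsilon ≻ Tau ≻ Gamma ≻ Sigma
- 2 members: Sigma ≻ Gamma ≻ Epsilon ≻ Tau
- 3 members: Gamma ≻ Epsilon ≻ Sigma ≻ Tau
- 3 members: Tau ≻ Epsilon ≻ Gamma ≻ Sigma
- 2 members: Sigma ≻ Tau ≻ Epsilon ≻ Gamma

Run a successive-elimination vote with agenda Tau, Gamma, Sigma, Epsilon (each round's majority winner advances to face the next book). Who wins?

Round 1: Tau vs Gamma — 17–10, Tau advances.
Round 2: Tau vs Sigma — 18–9, Tau advances.
Round 3: Tau vs Epsilon — 10–17, Epsilon advances.
The agenda winner is Epsilon.

Epsilon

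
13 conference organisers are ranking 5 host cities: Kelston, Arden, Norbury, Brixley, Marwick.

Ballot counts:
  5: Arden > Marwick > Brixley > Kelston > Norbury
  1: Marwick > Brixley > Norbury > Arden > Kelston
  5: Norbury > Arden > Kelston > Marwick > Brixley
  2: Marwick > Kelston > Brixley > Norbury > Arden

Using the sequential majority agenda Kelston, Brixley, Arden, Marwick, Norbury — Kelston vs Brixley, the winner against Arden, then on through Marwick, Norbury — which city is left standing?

Round 1: Kelston vs Brixley — 7–6, Kelston advances.
Round 2: Kelston vs Arden — 2–11, Arden advances.
Round 3: Arden vs Marwick — 10–3, Arden advances.
Round 4: Arden vs Norbury — 5–8, Norbury advances.
The agenda winner is Norbury.

Norbury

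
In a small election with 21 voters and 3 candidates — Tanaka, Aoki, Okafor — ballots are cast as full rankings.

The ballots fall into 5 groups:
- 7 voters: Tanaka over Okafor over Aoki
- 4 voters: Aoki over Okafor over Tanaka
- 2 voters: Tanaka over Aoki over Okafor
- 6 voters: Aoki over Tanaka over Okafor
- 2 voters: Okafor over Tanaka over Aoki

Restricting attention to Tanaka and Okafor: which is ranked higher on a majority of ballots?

Ballots ranking Tanaka above Okafor: 7 + 2 + 6 = 15.
Ballots ranking Okafor above Tanaka: 21 − 15 = 6.
Tanaka wins the head-to-head 15–6.

Tanaka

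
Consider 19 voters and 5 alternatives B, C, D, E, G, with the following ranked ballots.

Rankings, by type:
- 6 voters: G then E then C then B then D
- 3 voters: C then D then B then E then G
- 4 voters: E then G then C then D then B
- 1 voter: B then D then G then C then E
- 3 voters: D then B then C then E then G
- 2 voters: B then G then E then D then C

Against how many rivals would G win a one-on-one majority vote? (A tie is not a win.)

G against each rival (19 voters):
G vs B: 10 to 9, G.
G vs C: G preferred on 6+4+1+2 = 13 ballots; G wins 13–6.
G vs D: G, 12–7.
G vs E: 6+1+2 = 9 for G, 10 for E — E by 10–9.
G beats B, C, D; loses to E — 3 pairwise wins.

3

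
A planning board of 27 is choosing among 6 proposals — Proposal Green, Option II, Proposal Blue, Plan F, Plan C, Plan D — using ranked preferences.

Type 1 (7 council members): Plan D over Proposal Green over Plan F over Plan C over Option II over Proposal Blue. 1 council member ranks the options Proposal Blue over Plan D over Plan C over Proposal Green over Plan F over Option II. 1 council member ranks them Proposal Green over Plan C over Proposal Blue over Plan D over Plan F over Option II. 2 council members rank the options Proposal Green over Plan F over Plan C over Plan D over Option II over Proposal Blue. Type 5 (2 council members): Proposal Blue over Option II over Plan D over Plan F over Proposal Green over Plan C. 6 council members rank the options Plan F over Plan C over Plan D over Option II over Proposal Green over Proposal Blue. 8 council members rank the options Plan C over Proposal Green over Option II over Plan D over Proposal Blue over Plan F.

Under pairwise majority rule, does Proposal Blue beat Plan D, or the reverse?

Plan D

Ballots ranking Proposal Blue above Plan D: 1 + 1 + 2 = 4.
Ballots ranking Plan D above Proposal Blue: 27 − 4 = 23.
Plan D wins the head-to-head 23–4.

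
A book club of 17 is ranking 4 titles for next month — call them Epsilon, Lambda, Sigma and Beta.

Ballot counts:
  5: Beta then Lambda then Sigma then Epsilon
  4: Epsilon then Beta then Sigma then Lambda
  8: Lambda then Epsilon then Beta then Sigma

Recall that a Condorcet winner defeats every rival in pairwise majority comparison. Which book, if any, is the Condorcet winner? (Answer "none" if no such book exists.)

none

Head-to-head results (17 members):
Epsilon–Lambda: Lambda 13–4.
Epsilon vs Sigma: Epsilon wins 12–5.
Epsilon vs Beta: Epsilon, 12–5.
Lambda–Sigma: Lambda 13–4.
Lambda vs Beta: Beta wins 9–8.
Sigma vs Beta: Beta wins 17–0.
No book is unbeaten: Epsilon loses to Lambda; Lambda loses to Beta; Sigma loses to Epsilon; Beta loses to Epsilon. In particular Epsilon > Beta > Lambda > Epsilon is a majority cycle — no Condorcet winner exists.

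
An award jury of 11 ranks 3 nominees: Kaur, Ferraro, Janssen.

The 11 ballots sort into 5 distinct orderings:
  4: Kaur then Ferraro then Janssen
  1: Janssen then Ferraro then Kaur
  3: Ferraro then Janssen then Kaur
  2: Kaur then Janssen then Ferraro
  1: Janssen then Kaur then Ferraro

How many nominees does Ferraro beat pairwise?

1

Ferraro against each rival (11 jurors):
Ferraro vs Kaur: Kaur wins 7–4.
Ferraro vs Janssen: Ferraro wins 7–4.
Ferraro beats Janssen; loses to Kaur — 1 pairwise win.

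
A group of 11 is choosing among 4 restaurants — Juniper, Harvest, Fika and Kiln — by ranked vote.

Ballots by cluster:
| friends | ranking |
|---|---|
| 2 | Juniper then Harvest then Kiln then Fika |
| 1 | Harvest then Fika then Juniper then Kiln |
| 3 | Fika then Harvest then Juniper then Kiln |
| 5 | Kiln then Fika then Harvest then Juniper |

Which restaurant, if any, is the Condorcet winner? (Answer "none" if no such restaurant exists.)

Check each pair by majority over 11 ballots:
Juniper–Harvest: Harvest 9–2.
Juniper vs Fika: Fika, 9–2.
Juniper vs Kiln: Juniper wins 6–5.
Harvest vs Fika: Fika, 8–3.
Harvest–Kiln: Harvest 6–5.
Fika–Kiln: Kiln 7–4.
Every restaurant loses at least once (Juniper loses to Harvest; Harvest loses to Fika; Fika loses to Kiln; Kiln loses to Juniper). The majority relation contains the cycle Juniper beats Kiln beats Fika beats Juniper, so there is no Condorcet winner.

none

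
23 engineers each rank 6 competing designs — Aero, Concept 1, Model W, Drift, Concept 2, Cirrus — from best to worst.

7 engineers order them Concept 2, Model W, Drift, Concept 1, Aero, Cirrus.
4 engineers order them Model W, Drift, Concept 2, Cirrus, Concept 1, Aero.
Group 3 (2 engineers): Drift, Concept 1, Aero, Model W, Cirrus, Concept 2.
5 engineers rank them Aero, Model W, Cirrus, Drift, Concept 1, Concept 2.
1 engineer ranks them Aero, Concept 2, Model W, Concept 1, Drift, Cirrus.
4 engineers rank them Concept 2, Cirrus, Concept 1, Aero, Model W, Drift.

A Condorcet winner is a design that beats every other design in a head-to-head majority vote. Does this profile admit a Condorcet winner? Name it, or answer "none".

Concept 2

Check each pair by majority over 23 ballots:
Aero vs Concept 1: 5+1 = 6 for Aero, 17 for Concept 1 — Concept 1 by 17–6.
Aero vs Model W: 12 to 11, Aero.
Aero vs Drift: 10 to 13, Drift.
Aero vs Concept 2: 8 to 15, Concept 2.
Aero vs Cirrus: Aero preferred on 7+2+5+1 = 15 ballots; Aero wins 15–8.
Concept 1 vs Model W: 6 to 17, Model W.
Concept 1 vs Drift: 5 to 18, Drift.
Concept 1 vs Concept 2: Concept 1 preferred on 2+5 = 7 ballots; Concept 2 wins 16–7.
Concept 1 vs Cirrus: 10 to 13, Cirrus.
Model W vs Drift: Model W preferred on 7+4+5+1+4 = 21 ballots; Model W wins 21–2.
Model W vs Concept 2: 11 to 12, Concept 2.
Model W vs Cirrus: Model W is ranked higher on 7+4+2+5+1 = 19 ballots, Cirrus on 4. Model W wins 19–4.
Drift vs Concept 2: Drift is ranked higher on 4+2+5 = 11 ballots, Concept 2 on 12. Concept 2 wins 12–11.
Drift vs Cirrus: 7+4+2+1 = 14 for Drift, 9 for Cirrus — Drift by 14–9.
Concept 2 vs Cirrus: 16 to 7, Concept 2.
Concept 2 beats each of Aero, Concept 1, Model W, Drift, Cirrus — Concept 2 is the Condorcet winner.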